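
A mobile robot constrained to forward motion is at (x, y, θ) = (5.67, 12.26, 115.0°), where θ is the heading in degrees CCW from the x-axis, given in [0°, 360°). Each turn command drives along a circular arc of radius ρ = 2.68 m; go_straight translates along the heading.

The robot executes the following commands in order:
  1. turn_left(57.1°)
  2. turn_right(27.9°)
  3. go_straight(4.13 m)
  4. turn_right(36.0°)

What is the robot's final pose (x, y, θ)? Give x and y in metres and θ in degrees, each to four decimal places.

(-1.9178, 18.0153, 108.2000°)

set_pose: (x, y, θ) = (5.6700, 12.2600, 115.0000°), ρ = 2.68
turn_left(57.1°): centre at ρ to the left, rotate +57.1° → (3.6094, 13.7819, 172.1000°)
turn_right(27.9°): centre at ρ to the right, rotate −27.9° → (2.4101, 14.2629, 144.2000°)
go_straight(4.13): x += 4.13·cos θ, y += 4.13·sin θ → (-0.9396, 16.6787, 144.2000°)
turn_right(36.0°): centre at ρ to the right, rotate −36.0° → (-1.9178, 18.0153, 108.2000°)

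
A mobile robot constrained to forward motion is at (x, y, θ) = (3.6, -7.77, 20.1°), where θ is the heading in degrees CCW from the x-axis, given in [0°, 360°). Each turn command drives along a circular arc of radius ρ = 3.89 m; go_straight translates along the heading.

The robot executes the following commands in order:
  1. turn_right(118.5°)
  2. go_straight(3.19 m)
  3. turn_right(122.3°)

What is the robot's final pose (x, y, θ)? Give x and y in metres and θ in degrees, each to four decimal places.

(1.9342, -17.5280, 139.3000°)

set_pose: (x, y, θ) = (3.6000, -7.7700, 20.1000°), ρ = 3.89
turn_right(118.5°): centre at ρ to the right, rotate −118.5° → (8.7851, -11.9913, -98.4000° ≡ 261.6000°)
go_straight(3.19): x += 3.19·cos θ, y += 3.19·sin θ → (8.3191, -15.1471, 261.6000°)
turn_right(122.3°): centre at ρ to the right, rotate −122.3° → (1.9342, -17.5280, 139.3000°)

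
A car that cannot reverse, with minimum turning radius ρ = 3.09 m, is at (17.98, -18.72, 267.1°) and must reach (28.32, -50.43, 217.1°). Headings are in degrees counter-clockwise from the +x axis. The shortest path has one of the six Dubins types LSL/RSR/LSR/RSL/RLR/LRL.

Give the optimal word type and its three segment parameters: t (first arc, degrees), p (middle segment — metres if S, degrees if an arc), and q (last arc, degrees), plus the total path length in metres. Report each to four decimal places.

LSR: t = 25.4551°, p = 28.9316 m, q = 75.4551°, L = 34.3738 m

Let ψ = atan2(Δy, Δx) = atan2(-31.71, 10.34) = -71.9399° be the start→goal bearing.
Normalize: d = |goal − start| / ρ = 33.353256/3.09 = 10.793934, α = (θ_start − ψ) mod 360° = 339.0399° = 5.917362 rad, β = (θ_goal − ψ) mod 360° = 289.0399° = 5.044698 rad.
Common terms: sin α = -0.357718, cos α = 0.933830, sin β = -0.945292, cos β = 0.326226, cos(α−β) = 0.642788, d² = 116.509012. Work in radians in the unit-radius frame; every candidate has L = ρ·(t + p + q).
LSL: p² = 2 + d² − 2cos(α−β) + 2d(sin α − sin β) = 129.907901; p = √p² = 11.397715; φ = atan2(cos β − cos α, d + sin α − sin β) = -0.053335 rad; t = (φ − α) mod 2π = 0.312489 rad, q = (β − φ) mod 2π = 5.098032 rad → L = 3.09·(0.312489 + 11.397715 + 5.098032) = 3.09·16.808235 = 51.937447 m
RSR: p² = 2 + d² − 2cos(α−β) + 2d(sin β − sin α) = 104.538973; p = √p² = 10.224430; φ = atan2(cos α − cos β, d − sin α + sin β) = 0.059462 rad; t = (α − φ) mod 2π = 5.857901 rad, q = (φ − β) mod 2π = 1.297949 rad → L = 3.09·(5.857901 + 10.224430 + 1.297949) = 3.09·17.380280 = 53.705066 m
LSR: p² = d² − 2 + 2cos(α−β) + 2d(sin α + sin β) = 87.665385; p = √p² = 9.362980; φ = atan2(−cos α − cos β, d + sin α + sin β) − atan2(−2, p) = 0.078452 rad; t = (φ − α) mod 2π = 0.444275 rad, q = (φ − β) mod 2π = 1.316940 rad → L = 3.09·(0.444275 + 9.362980 + 1.316940) = 3.09·11.124195 = 34.373761 m
RSL: p² = d² − 2 + 2cos(α−β) − 2d(sin α + sin β) = 143.923790; p = √p² = 11.996824; φ = atan2(cos α + cos β, d − sin α − sin β) − atan2(2, p) = -0.061403 rad; t = (α − φ) mod 2π = 5.978765 rad, q = (β − φ) mod 2π = 5.106100 rad → L = 3.09·(5.978765 + 11.996824 + 5.106100) = 3.09·23.081689 = 71.322421 m
RLR: c = (6 − d² + 2cos(α−β) + 2d(sin α − sin β))/8 = -12.067372, |c| > 1 → infeasible
LRL: c = (6 − d² + 2cos(α−β) − 2d(sin α − sin β))/8 = -15.238488, |c| > 1 → infeasible
Shortest: LSR with L = 34.373761 m ≈ 34.3738 m
Convert LSR to answer units (arcs ×180/π): t = 0.444275·180/π = 25.4551°, p = ρ·p = 3.09·9.362980 = 28.9316 m, q = 1.316940·180/π = 75.4551°, L = 34.3738 m.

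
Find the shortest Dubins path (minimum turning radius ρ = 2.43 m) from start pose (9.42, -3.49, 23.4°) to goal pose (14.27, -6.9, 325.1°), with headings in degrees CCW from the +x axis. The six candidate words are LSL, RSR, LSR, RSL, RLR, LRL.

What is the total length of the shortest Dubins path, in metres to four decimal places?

Let ψ = atan2(Δy, Δx) = atan2(-3.41, 4.85) = -35.1108° be the start→goal bearing.
Normalize: d = |goal − start| / ρ = 5.928794/2.43 = 2.439833, α = (θ_start − ψ) mod 360° = 58.5108° = 1.021206 rad, β = (θ_goal − ψ) mod 360° = 0.2108° = 0.003679 rad.
Common terms: sin α = 0.852738, cos α = 0.522338, sin β = 0.003679, cos β = 0.999993, cos(α−β) = 0.525472, d² = 5.952785. Work in radians in the unit-radius frame; every candidate has L = ρ·(t + p + q).
LSL: p² = 2 + d² − 2cos(α−β) + 2d(sin α − sin β) = 11.044969; p = √p² = 3.323397; φ = atan2(cos β − cos α, d + sin α − sin β) = 0.144224 rad; t = (φ − α) mod 2π = 5.406204 rad, q = (β − φ) mod 2π = 6.142640 rad → L = 2.43·(5.406204 + 3.323397 + 6.142640) = 2.43·14.872241 = 36.139545 m
RSR: p² = 2 + d² − 2cos(α−β) + 2d(sin β − sin α) = 2.758714; p = √p² = 1.660938; φ = atan2(cos α − cos β, d − sin α + sin β) = -0.291701 rad; t = (α − φ) mod 2π = 1.312906 rad, q = (φ − β) mod 2π = 5.987806 rad → L = 2.43·(1.312906 + 1.660938 + 5.987806) = 2.43·8.961650 = 21.776809 m
LSR: p² = d² − 2 + 2cos(α−β) + 2d(sin α + sin β) = 9.182758; p = √p² = 3.030307; φ = atan2(−cos α − cos β, d + sin α + sin β) − atan2(−2, p) = 0.150718 rad; t = (φ − α) mod 2π = 5.412698 rad, q = (φ − β) mod 2π = 0.147040 rad → L = 2.43·(5.412698 + 3.030307 + 0.147040) = 2.43·8.590044 = 20.873807 m
RSL: p² = d² − 2 + 2cos(α−β) − 2d(sin α + sin β) = 0.824699; p = √p² = 0.908129; φ = atan2(cos α + cos β, d − sin α − sin β) − atan2(2, p) = -0.378835 rad; t = (α − φ) mod 2π = 1.400041 rad, q = (β − φ) mod 2π = 0.382514 rad → L = 2.43·(1.400041 + 0.908129 + 0.382514) = 2.43·2.690683 = 6.538361 m
RLR: c = (6 − d² + 2cos(α−β) + 2d(sin α − sin β))/8 = 0.655161; p = 2π − arccos c = 5.426784 rad; φ = atan2(cos α − cos β, d − sin α + sin β) = -0.291701 rad; t = (α − φ + p/2) mod 2π = 4.026299 rad, q = (α − β − t + p) mod 2π = 2.418013 rad → L = 2.43·(4.026299 + 5.426784 + 2.418013) = 2.43·11.871096 = 28.846762 m
LRL: c = (6 − d² + 2cos(α−β) − 2d(sin α − sin β))/8 = -0.380621; p = 2π − arccos c = 4.321921 rad; φ = atan2(cos β − cos α, d + sin α − sin β) = 0.144224 rad; t = (φ − α + p/2) mod 2π = 1.283979 rad, q = (β − α − t + p) mod 2π = 2.020415 rad → L = 2.43·(1.283979 + 4.321921 + 2.020415) = 2.43·7.626315 = 18.531946 m
Shortest: RSL with L = 6.538361 m ≈ 6.5384 m

6.5384 m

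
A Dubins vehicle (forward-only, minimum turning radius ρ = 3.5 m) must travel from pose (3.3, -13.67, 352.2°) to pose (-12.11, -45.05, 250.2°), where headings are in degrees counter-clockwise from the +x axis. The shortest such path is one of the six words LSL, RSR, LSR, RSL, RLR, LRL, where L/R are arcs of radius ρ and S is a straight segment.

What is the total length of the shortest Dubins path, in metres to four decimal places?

Let ψ = atan2(Δy, Δx) = atan2(-31.38, -15.41) = -116.1546° be the start→goal bearing.
Normalize: d = |goal − start| / ρ = 34.959584/3.5 = 9.988453, α = (θ_start − ψ) mod 360° = 108.3546° = 1.891145 rad, β = (θ_goal − ψ) mod 360° = 6.3546° = 0.110909 rad.
Common terms: sin α = 0.949126, cos α = -0.314897, sin β = 0.110681, cos β = 0.993856, cos(α−β) = -0.207912, d² = 99.769184. Work in radians in the unit-radius frame; every candidate has L = ρ·(t + p + q).
LSL: p² = 2 + d² − 2cos(α−β) + 2d(sin α − sin β) = 118.934531; p = √p² = 10.905711; φ = atan2(cos β − cos α, d + sin α − sin β) = 0.120296 rad; t = (φ − α) mod 2π = 4.512337 rad, q = (β − φ) mod 2π = 6.273798 rad → L = 3.5·(4.512337 + 10.905711 + 6.273798) = 3.5·21.691846 = 75.921460 m
RSR: p² = 2 + d² − 2cos(α−β) + 2d(sin β − sin α) = 85.435483; p = √p² = 9.243132; φ = atan2(cos α − cos β, d − sin α + sin β) = -0.142069 rad; t = (α − φ) mod 2π = 2.033214 rad, q = (φ − β) mod 2π = 6.030207 rad → L = 3.5·(2.033214 + 9.243132 + 6.030207) = 3.5·17.306553 = 60.572935 m
LSR: p² = d² − 2 + 2cos(α−β) + 2d(sin α + sin β) = 118.525029; p = √p² = 10.886920; φ = atan2(−cos α − cos β, d + sin α + sin β) − atan2(−2, p) = 0.120304 rad; t = (φ − α) mod 2π = 4.512345 rad, q = (φ − β) mod 2π = 0.009396 rad → L = 3.5·(4.512345 + 10.886920 + 0.009396) = 3.5·15.408661 = 53.930312 m
RSL: p² = d² − 2 + 2cos(α−β) − 2d(sin α + sin β) = 76.181691; p = √p² = 8.728212; φ = atan2(cos α + cos β, d − sin α − sin β) − atan2(2, p) = -0.149357 rad; t = (α − φ) mod 2π = 2.040501 rad, q = (β − φ) mod 2π = 0.260265 rad → L = 3.5·(2.040501 + 8.728212 + 0.260265) = 3.5·11.028979 = 38.601426 m
RLR: c = (6 − d² + 2cos(α−β) + 2d(sin α − sin β))/8 = -9.679435, |c| > 1 → infeasible
LRL: c = (6 − d² + 2cos(α−β) − 2d(sin α − sin β))/8 = -13.866816, |c| > 1 → infeasible
Shortest: RSL with L = 38.601426 m ≈ 38.6014 m

38.6014 m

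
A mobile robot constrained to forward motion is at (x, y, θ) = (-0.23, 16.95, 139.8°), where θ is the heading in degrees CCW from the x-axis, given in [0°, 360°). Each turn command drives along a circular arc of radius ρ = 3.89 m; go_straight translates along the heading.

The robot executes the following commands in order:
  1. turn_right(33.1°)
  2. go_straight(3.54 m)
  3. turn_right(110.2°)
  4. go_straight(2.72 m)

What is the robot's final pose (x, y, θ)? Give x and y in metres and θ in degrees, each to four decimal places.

set_pose: (x, y, θ) = (-0.2300, 16.9500, 139.8000°), ρ = 3.89
turn_right(33.1°): centre at ρ to the right, rotate −33.1° → (-1.4451, 18.8033, 106.7000°)
go_straight(3.54): x += 3.54·cos θ, y += 3.54·sin θ → (-2.4624, 22.1940, 106.7000°)
turn_right(110.2°): centre at ρ to the right, rotate −110.2° → (1.5011, 27.1946, -3.5000° ≡ 356.5000°)
go_straight(2.72): x += 2.72·cos θ, y += 2.72·sin θ → (4.2160, 27.0286, 356.5000°)

(4.2160, 27.0286, 356.5000°)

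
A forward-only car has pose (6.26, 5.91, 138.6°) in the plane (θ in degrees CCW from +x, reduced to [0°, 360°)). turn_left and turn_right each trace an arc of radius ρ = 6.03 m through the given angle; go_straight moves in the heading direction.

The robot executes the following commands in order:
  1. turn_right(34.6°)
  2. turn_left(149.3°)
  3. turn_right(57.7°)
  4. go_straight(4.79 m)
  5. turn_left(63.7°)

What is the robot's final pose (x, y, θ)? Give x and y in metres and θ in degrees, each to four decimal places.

(-20.3009, -0.8031, 259.3000°)

set_pose: (x, y, θ) = (6.2600, 5.9100, 138.6000°), ρ = 6.03
turn_right(34.6°): centre at ρ to the right, rotate −34.6° → (4.3968, 8.9744, 104.0000°)
turn_left(149.3°): centre at ρ to the left, rotate +149.3° → (-7.2297, 9.2484, 253.3000°)
turn_right(57.7°): centre at ρ to the right, rotate −57.7° → (-11.3838, 5.1733, 195.6000°)
go_straight(4.79): x += 4.79·cos θ, y += 4.79·sin θ → (-15.9974, 3.8852, 195.6000°)
turn_left(63.7°): centre at ρ to the left, rotate +63.7° → (-20.3009, -0.8031, 259.3000°)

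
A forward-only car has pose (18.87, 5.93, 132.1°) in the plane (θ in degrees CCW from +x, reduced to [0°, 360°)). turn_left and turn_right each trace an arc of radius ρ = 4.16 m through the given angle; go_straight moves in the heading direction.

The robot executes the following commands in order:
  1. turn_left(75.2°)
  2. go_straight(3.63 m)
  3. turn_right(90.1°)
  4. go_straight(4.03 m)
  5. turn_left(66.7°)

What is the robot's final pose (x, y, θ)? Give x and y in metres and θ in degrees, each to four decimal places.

(-0.7833, 12.8011, 183.9000°)

set_pose: (x, y, θ) = (18.8700, 5.9300, 132.1000°), ρ = 4.16
turn_left(75.2°): centre at ρ to the left, rotate +75.2° → (13.8754, 6.8377, 207.3000°)
go_straight(3.63): x += 3.63·cos θ, y += 3.63·sin θ → (10.6497, 5.1728, 207.3000°)
turn_right(90.1°): centre at ρ to the right, rotate −90.1° → (5.0418, 6.9679, 117.2000°)
go_straight(4.03): x += 4.03·cos θ, y += 4.03·sin θ → (3.1997, 10.5522, 117.2000°)
turn_left(66.7°): centre at ρ to the left, rotate +66.7° → (-0.7833, 12.8011, 183.9000°)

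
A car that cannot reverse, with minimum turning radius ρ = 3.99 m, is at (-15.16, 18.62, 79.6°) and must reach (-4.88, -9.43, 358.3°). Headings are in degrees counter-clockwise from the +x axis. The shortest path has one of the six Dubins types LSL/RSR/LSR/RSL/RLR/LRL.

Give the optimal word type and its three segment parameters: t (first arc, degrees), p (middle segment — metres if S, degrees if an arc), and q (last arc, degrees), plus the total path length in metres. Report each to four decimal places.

Let ψ = atan2(Δy, Δx) = atan2(-28.05, 10.28) = -69.8727° be the start→goal bearing.
Normalize: d = |goal − start| / ρ = 29.874419/3.99 = 7.487323, α = (θ_start − ψ) mod 360° = 149.4727° = 2.608791 rad, β = (θ_goal − ψ) mod 360° = 68.1727° = 1.189838 rad.
Common terms: sin α = 0.507949, cos α = -0.861387, sin β = 0.928309, cos β = 0.371810, cos(α−β) = 0.151261, d² = 56.060006. Work in radians in the unit-radius frame; every candidate has L = ρ·(t + p + q).
LSL: p² = 2 + d² − 2cos(α−β) + 2d(sin α − sin β) = 51.462743; p = √p² = 7.173754; φ = atan2(cos β − cos α, d + sin α − sin β) = 0.172762 rad; t = (φ − α) mod 2π = 3.847157 rad, q = (β − φ) mod 2π = 1.017076 rad → L = 3.99·(3.847157 + 7.173754 + 1.017076) = 3.99·12.037986 = 48.031566 m
RSR: p² = 2 + d² − 2cos(α−β) + 2d(sin β − sin α) = 64.052225; p = √p² = 8.003263; φ = atan2(cos α − cos β, d − sin α + sin β) = -0.154703 rad; t = (α − φ) mod 2π = 2.763494 rad, q = (φ − β) mod 2π = 4.938644 rad → L = 3.99·(2.763494 + 8.003263 + 4.938644) = 3.99·15.705401 = 62.664552 m
LSR: p² = d² − 2 + 2cos(α−β) + 2d(sin α + sin β) = 75.869977; p = √p² = 8.710337; φ = atan2(−cos α − cos β, d + sin α + sin β) − atan2(−2, p) = 0.280508 rad; t = (φ − α) mod 2π = 3.954903 rad, q = (φ − β) mod 2π = 5.373856 rad → L = 3.99·(3.954903 + 8.710337 + 5.373856) = 3.99·18.039096 = 71.975993 m
RSL: p² = d² − 2 + 2cos(α−β) − 2d(sin α + sin β) = 32.855078; p = √p² = 5.731935; φ = atan2(cos α + cos β, d − sin α − sin β) − atan2(2, p) = -0.416446 rad; t = (α − φ) mod 2π = 3.025237 rad, q = (β − φ) mod 2π = 1.606284 rad → L = 3.99·(3.025237 + 5.731935 + 1.606284) = 3.99·10.363456 = 41.350190 m
RLR: c = (6 − d² + 2cos(α−β) + 2d(sin α − sin β))/8 = -7.006528, |c| > 1 → infeasible
LRL: c = (6 − d² + 2cos(α−β) − 2d(sin α − sin β))/8 = -5.432843, |c| > 1 → infeasible
Shortest: RSL with L = 41.350190 m ≈ 41.3502 m
Convert RSL to answer units (arcs ×180/π): t = 3.025237·180/π = 173.3333°, p = ρ·p = 3.99·5.731935 = 22.8704 m, q = 1.606284·180/π = 92.0333°, L = 41.3502 m.

RSL: t = 173.3333°, p = 22.8704 m, q = 92.0333°, L = 41.3502 m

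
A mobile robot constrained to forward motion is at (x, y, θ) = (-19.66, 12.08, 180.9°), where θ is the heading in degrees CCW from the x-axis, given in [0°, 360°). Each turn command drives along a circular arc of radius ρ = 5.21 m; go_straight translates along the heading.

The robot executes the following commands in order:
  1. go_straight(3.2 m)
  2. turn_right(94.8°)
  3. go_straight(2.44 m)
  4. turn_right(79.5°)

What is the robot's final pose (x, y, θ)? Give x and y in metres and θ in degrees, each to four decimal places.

(-23.3743, 24.8489, 6.6000°)

set_pose: (x, y, θ) = (-19.6600, 12.0800, 180.9000°), ρ = 5.21
go_straight(3.2): x += 3.2·cos θ, y += 3.2·sin θ → (-22.8596, 12.0297, 180.9000°)
turn_right(94.8°): centre at ρ to the right, rotate −94.8° → (-28.1394, 17.5935, 86.1000°)
go_straight(2.44): x += 2.44·cos θ, y += 2.44·sin θ → (-27.9734, 20.0278, 86.1000°)
turn_right(79.5°): centre at ρ to the right, rotate −79.5° → (-23.3743, 24.8489, 6.6000°)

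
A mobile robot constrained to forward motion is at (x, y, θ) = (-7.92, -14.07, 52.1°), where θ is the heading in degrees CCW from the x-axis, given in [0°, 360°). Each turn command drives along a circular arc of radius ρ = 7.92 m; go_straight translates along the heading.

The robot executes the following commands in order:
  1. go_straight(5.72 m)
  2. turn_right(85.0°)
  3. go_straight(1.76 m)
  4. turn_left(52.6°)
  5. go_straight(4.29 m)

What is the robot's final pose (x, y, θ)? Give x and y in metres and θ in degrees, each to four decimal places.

set_pose: (x, y, θ) = (-7.9200, -14.0700, 52.1000°), ρ = 7.92
go_straight(5.72): x += 5.72·cos θ, y += 5.72·sin θ → (-4.4063, -9.5564, 52.1000°)
turn_right(85.0°): centre at ρ to the right, rotate −85.0° → (6.1452, -7.7718, -32.9000° ≡ 327.1000°)
go_straight(1.76): x += 1.76·cos θ, y += 1.76·sin θ → (7.6229, -8.7278, 327.1000°)
turn_left(52.6°): centre at ρ to the left, rotate +52.6° → (14.5947, -9.5344, 379.7000° ≡ 19.7000°)
go_straight(4.29): x += 4.29·cos θ, y += 4.29·sin θ → (18.6336, -8.0883, 19.7000°)

(18.6336, -8.0883, 19.7000°)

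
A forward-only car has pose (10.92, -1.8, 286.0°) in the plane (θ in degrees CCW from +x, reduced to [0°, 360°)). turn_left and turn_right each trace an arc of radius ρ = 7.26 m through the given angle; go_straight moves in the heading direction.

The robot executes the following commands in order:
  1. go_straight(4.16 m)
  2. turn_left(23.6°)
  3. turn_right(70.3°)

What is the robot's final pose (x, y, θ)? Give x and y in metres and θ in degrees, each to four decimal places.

set_pose: (x, y, θ) = (10.9200, -1.8000, 286.0000°), ρ = 7.26
go_straight(4.16): x += 4.16·cos θ, y += 4.16·sin θ → (12.0667, -5.7988, 286.0000°)
turn_left(23.6°): centre at ρ to the left, rotate +23.6° → (13.4515, -8.4254, 309.6000°)
turn_right(70.3°): centre at ρ to the right, rotate −70.3° → (14.1001, -16.7597, 239.3000°)

(14.1001, -16.7597, 239.3000°)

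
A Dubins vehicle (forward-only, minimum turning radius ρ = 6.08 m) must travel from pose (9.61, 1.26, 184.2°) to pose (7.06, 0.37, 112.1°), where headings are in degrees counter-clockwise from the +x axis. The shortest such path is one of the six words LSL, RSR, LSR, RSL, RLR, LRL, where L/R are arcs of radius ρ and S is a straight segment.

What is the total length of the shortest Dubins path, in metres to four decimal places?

Let ψ = atan2(Δy, Δx) = atan2(-0.89, -2.55) = -160.7600° be the start→goal bearing.
Normalize: d = |goal − start| / ρ = 2.700852/6.08 = 0.444219, α = (θ_start − ψ) mod 360° = 344.9600° = 6.020688 rad, β = (θ_goal − ψ) mod 360° = 272.8600° = 4.762306 rad.
Common terms: sin α = -0.259493, cos α = 0.965745, sin β = -0.998754, cos β = 0.049896, cos(α−β) = 0.307357, d² = 0.197331. Work in radians in the unit-radius frame; every candidate has L = ρ·(t + p + q).
LSL: p² = 2 + d² − 2cos(α−β) + 2d(sin α − sin β) = 2.239405; p = √p² = 1.496464; φ = atan2(cos β − cos α, d + sin α − sin β) = -0.658598 rad; t = (φ − α) mod 2π = 5.887085 rad, q = (β − φ) mod 2π = 5.420904 rad → L = 6.08·(5.887085 + 1.496464 + 5.420904) = 6.08·12.804452 = 77.851071 m
RSR: p² = 2 + d² − 2cos(α−β) + 2d(sin β − sin α) = 0.925829; p = √p² = 0.962200; φ = atan2(cos α − cos β, d − sin α + sin β) = 1.882450 rad; t = (α − φ) mod 2π = 4.138238 rad, q = (φ − β) mod 2π = 3.403330 rad → L = 6.08·(4.138238 + 0.962200 + 3.403330) = 6.08·8.503768 = 51.702910 m
LSR: p² = d² − 2 + 2cos(α−β) + 2d(sin α + sin β) = -2.305831 < 0 → infeasible
RSL: p² = d² − 2 + 2cos(α−β) − 2d(sin α + sin β) = -0.070081 < 0 → infeasible
RLR: c = (6 − d² + 2cos(α−β) + 2d(sin α − sin β))/8 = 0.884271; p = 2π − arccos c = 5.797320 rad; φ = atan2(cos α − cos β, d − sin α + sin β) = 1.882450 rad; t = (α − φ + p/2) mod 2π = 0.753713 rad, q = (α − β − t + p) mod 2π = 0.018804 rad → L = 6.08·(0.753713 + 5.797320 + 0.018804) = 6.08·6.569838 = 39.944612 m
LRL: c = (6 − d² + 2cos(α−β) − 2d(sin α − sin β))/8 = 0.720074; p = 2π − arccos c = 5.516298 rad; φ = atan2(cos β − cos α, d + sin α − sin β) = -0.658598 rad; t = (φ − α + p/2) mod 2π = 2.362049 rad, q = (β − α − t + p) mod 2π = 1.895867 rad → L = 6.08·(2.362049 + 5.516298 + 1.895867) = 6.08·9.774214 = 59.427224 m
Shortest: RLR with L = 39.944612 m ≈ 39.9446 m

39.9446 m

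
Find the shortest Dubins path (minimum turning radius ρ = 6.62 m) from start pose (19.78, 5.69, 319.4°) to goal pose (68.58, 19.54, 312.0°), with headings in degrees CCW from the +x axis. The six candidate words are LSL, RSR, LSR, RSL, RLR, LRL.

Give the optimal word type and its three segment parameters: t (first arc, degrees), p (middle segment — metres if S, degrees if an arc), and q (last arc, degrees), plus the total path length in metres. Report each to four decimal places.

Let ψ = atan2(Δy, Δx) = atan2(13.85, 48.80) = 15.8446° be the start→goal bearing.
Normalize: d = |goal − start| / ρ = 50.727335/6.62 = 7.662739, α = (θ_start − ψ) mod 360° = 303.5554° = 5.298042 rad, β = (θ_goal − ψ) mod 360° = 296.1554° = 5.168888 rad.
Common terms: sin α = -0.833351, cos α = 0.552744, sin β = -0.897601, cos β = 0.440808, cos(α−β) = 0.991671, d² = 58.717575. Work in radians in the unit-radius frame; every candidate has L = ρ·(t + p + q).
LSL: p² = 2 + d² − 2cos(α−β) + 2d(sin α − sin β) = 59.718897; p = √p² = 7.727800; φ = atan2(cos β − cos α, d + sin α − sin β) = -0.014485 rad; t = (φ − α) mod 2π = 0.970658 rad, q = (β − φ) mod 2π = 5.183373 rad → L = 6.62·(0.970658 + 7.727800 + 5.183373) = 6.62·13.881831 = 91.897722 m
RSR: p² = 2 + d² − 2cos(α−β) + 2d(sin β − sin α) = 57.749569; p = √p² = 7.599314; φ = atan2(cos α − cos β, d − sin α + sin β) = 0.014730 rad; t = (α − φ) mod 2π = 5.283312 rad, q = (φ − β) mod 2π = 1.129028 rad → L = 6.62·(5.283312 + 7.599314 + 1.129028) = 6.62·14.011653 = 92.757145 m
LSR: p² = d² − 2 + 2cos(α−β) + 2d(sin α + sin β) = 32.173239; p = √p² = 5.672146; φ = atan2(−cos α − cos β, d + sin α + sin β) − atan2(−2, p) = 0.173034 rad; t = (φ − α) mod 2π = 1.158177 rad, q = (φ − β) mod 2π = 1.287331 rad → L = 6.62·(1.158177 + 5.672146 + 1.287331) = 6.62·8.117654 = 53.738871 m
RSL: p² = d² − 2 + 2cos(α−β) − 2d(sin α + sin β) = 85.228596; p = √p² = 9.231933; φ = atan2(cos α + cos β, d − sin α − sin β) − atan2(2, p) = -0.107966 rad; t = (α − φ) mod 2π = 5.406008 rad, q = (β − φ) mod 2π = 5.276854 rad → L = 6.62·(5.406008 + 9.231933 + 5.276854) = 6.62·19.914796 = 131.835949 m
RLR: c = (6 − d² + 2cos(α−β) + 2d(sin α − sin β))/8 = -6.218696, |c| > 1 → infeasible
LRL: c = (6 − d² + 2cos(α−β) − 2d(sin α − sin β))/8 = -6.464862, |c| > 1 → infeasible
Shortest: LSR with L = 53.738871 m ≈ 53.7389 m
Convert LSR to answer units (arcs ×180/π): t = 1.158177·180/π = 66.3587°, p = ρ·p = 6.62·5.672146 = 37.5496 m, q = 1.287331·180/π = 73.7587°, L = 53.7389 m.

LSR: t = 66.3587°, p = 37.5496 m, q = 73.7587°, L = 53.7389 m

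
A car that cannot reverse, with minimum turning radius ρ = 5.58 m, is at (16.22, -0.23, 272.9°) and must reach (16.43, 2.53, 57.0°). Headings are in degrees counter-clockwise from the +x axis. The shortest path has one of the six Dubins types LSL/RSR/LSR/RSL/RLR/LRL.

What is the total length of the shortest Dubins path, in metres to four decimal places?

37.0614 m

Let ψ = atan2(Δy, Δx) = atan2(2.76, 0.21) = 85.6489° be the start→goal bearing.
Normalize: d = |goal − start| / ρ = 2.767978/5.58 = 0.496053, α = (θ_start − ψ) mod 360° = 187.2511° = 3.268148 rad, β = (θ_goal − ψ) mod 360° = 331.3511° = 5.783167 rad.
Common terms: sin α = -0.126218, cos α = -0.992003, sin β = -0.479441, cos β = 0.877574, cos(α−β) = -0.810042, d² = 0.246069. Work in radians in the unit-radius frame; every candidate has L = ρ·(t + p + q).
LSL: p² = 2 + d² − 2cos(α−β) + 2d(sin α − sin β) = 4.216588; p = √p² = 2.053433; φ = atan2(cos β − cos α, d + sin α − sin β) = 1.144404 rad; t = (φ − α) mod 2π = 4.159441 rad, q = (β − φ) mod 2π = 4.638763 rad → L = 5.58·(4.159441 + 2.053433 + 4.638763) = 5.58·10.851638 = 60.552140 m
RSR: p² = 2 + d² − 2cos(α−β) + 2d(sin β − sin α) = 3.515717; p = √p² = 1.875024; φ = atan2(cos α − cos β, d − sin α + sin β) = -1.494548 rad; t = (α − φ) mod 2π = 4.762696 rad, q = (φ − β) mod 2π = 5.288656 rad → L = 5.58·(4.762696 + 1.875024 + 5.288656) = 5.58·11.926376 = 66.549176 m
LSR: p² = d² − 2 + 2cos(α−β) + 2d(sin α + sin β) = -3.974893 < 0 → infeasible
RSL: p² = d² − 2 + 2cos(α−β) − 2d(sin α + sin β) = -2.773136 < 0 → infeasible
RLR: c = (6 − d² + 2cos(α−β) + 2d(sin α − sin β))/8 = 0.560535; p = 2π − arccos c = 5.307421 rad; φ = atan2(cos α − cos β, d − sin α + sin β) = -1.494548 rad; t = (α − φ + p/2) mod 2π = 1.133221 rad, q = (α − β − t + p) mod 2π = 1.659181 rad → L = 5.58·(1.133221 + 5.307421 + 1.659181) = 5.58·8.099823 = 45.197012 m
LRL: c = (6 − d² + 2cos(α−β) − 2d(sin α − sin β))/8 = 0.472927; p = 2π − arccos c = 5.204998 rad; φ = atan2(cos β − cos α, d + sin α − sin β) = 1.144404 rad; t = (φ − α + p/2) mod 2π = 0.478755 rad, q = (β − α − t + p) mod 2π = 0.958077 rad → L = 5.58·(0.478755 + 5.204998 + 0.958077) = 5.58·6.641831 = 37.061415 m
Shortest: LRL with L = 37.061415 m ≈ 37.0614 m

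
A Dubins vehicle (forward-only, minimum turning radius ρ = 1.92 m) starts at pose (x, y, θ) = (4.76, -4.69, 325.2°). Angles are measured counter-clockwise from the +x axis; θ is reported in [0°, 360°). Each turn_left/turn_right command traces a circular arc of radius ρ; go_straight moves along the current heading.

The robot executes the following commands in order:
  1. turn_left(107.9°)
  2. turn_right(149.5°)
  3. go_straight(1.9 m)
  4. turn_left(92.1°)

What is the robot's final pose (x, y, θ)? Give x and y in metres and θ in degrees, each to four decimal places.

(14.2286, -7.0218, 15.7000°)

set_pose: (x, y, θ) = (4.7600, -4.6900, 325.2000°), ρ = 1.92
turn_left(107.9°): centre at ρ to the left, rotate +107.9° → (7.6929, -3.6715, 433.1000° ≡ 73.1000°)
turn_right(149.5°): centre at ρ to the right, rotate −149.5° → (11.3961, -3.7782, -76.4000° ≡ 283.6000°)
go_straight(1.9): x += 1.9·cos θ, y += 1.9·sin θ → (11.8429, -5.6249, 283.6000°)
turn_left(92.1°): centre at ρ to the left, rotate +92.1° → (14.2286, -7.0218, 375.7000° ≡ 15.7000°)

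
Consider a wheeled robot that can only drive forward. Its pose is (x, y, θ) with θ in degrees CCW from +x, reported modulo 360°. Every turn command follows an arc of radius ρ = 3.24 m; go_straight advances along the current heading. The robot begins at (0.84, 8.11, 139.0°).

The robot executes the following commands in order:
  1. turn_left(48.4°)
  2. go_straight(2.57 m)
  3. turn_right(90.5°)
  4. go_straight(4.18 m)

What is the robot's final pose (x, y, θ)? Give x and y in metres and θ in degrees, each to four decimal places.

(-8.3875, 15.5202, 96.9000°)

set_pose: (x, y, θ) = (0.8400, 8.1100, 139.0000°), ρ = 3.24
turn_left(48.4°): centre at ρ to the left, rotate +48.4° → (-1.7029, 8.8778, 187.4000°)
go_straight(2.57): x += 2.57·cos θ, y += 2.57·sin θ → (-4.2515, 8.5468, 187.4000°)
turn_right(90.5°): centre at ρ to the right, rotate −90.5° → (-7.8854, 11.3705, 96.9000°)
go_straight(4.18): x += 4.18·cos θ, y += 4.18·sin θ → (-8.3875, 15.5202, 96.9000°)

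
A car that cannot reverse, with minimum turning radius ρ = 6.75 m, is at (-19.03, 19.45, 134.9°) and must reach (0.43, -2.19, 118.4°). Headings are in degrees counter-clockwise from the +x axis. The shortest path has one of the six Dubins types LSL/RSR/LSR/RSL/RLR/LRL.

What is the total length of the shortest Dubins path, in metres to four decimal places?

67.6423 m

Let ψ = atan2(Δy, Δx) = atan2(-21.64, 19.46) = -48.0362° be the start→goal bearing.
Normalize: d = |goal − start| / ρ = 29.102941/6.75 = 4.311547, α = (θ_start − ψ) mod 360° = 182.9362° = 3.192839 rad, β = (θ_goal − ψ) mod 360° = 166.4362° = 2.904860 rad.
Common terms: sin α = -0.051224, cos α = -0.998687, sin β = 0.234528, cos β = -0.972109, cos(α−β) = 0.958820, d² = 18.589436. Work in radians in the unit-radius frame; every candidate has L = ρ·(t + p + q).
LSL: p² = 2 + d² − 2cos(α−β) + 2d(sin α − sin β) = 16.207732; p = √p² = 4.025883; φ = atan2(cos β − cos α, d + sin α − sin β) = 0.006602 rad; t = (φ − α) mod 2π = 3.096948 rad, q = (β − φ) mod 2π = 2.898258 rad → L = 6.75·(3.096948 + 4.025883 + 2.898258) = 6.75·10.021089 = 67.642349 m
RSR: p² = 2 + d² − 2cos(α−β) + 2d(sin β − sin α) = 21.135862; p = √p² = 4.597376; φ = atan2(cos α − cos β, d − sin α + sin β) = -0.005781 rad; t = (α − φ) mod 2π = 3.198620 rad, q = (φ − β) mod 2π = 3.372544 rad → L = 6.75·(3.198620 + 4.597376 + 3.372544) = 6.75·11.168540 = 75.387647 m
LSR: p² = d² − 2 + 2cos(α−β) + 2d(sin α + sin β) = 20.087724; p = √p² = 4.481933; φ = atan2(−cos α − cos β, d + sin α + sin β) − atan2(−2, p) = 0.832932 rad; t = (φ − α) mod 2π = 3.923279 rad, q = (φ − β) mod 2π = 4.211258 rad → L = 6.75·(3.923279 + 4.481933 + 4.211258) = 6.75·12.616470 = 85.161170 m
RSL: p² = d² − 2 + 2cos(α−β) − 2d(sin α + sin β) = 16.926428; p = √p² = 4.114174; φ = atan2(cos α + cos β, d − sin α − sin β) − atan2(2, p) = -0.897885 rad; t = (α − φ) mod 2π = 4.090724 rad, q = (β − φ) mod 2π = 3.802745 rad → L = 6.75·(4.090724 + 4.114174 + 3.802745) = 6.75·12.007643 = 81.051589 m
RLR: c = (6 − d² + 2cos(α−β) + 2d(sin α − sin β))/8 = -1.641983, |c| > 1 → infeasible
LRL: c = (6 − d² + 2cos(α−β) − 2d(sin α − sin β))/8 = -1.025966, |c| > 1 → infeasible
Shortest: LSL with L = 67.642349 m ≈ 67.6423 m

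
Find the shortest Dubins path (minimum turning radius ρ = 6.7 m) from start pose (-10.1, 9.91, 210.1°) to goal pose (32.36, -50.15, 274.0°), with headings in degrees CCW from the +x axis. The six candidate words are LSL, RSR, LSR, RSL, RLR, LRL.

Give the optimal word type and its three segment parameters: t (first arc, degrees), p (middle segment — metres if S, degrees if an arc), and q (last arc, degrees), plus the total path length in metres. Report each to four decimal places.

LSR: t = 102.6985°, p = 62.1829 m, q = 38.7985°, L = 78.7292 m

Let ψ = atan2(Δy, Δx) = atan2(-60.06, 42.46) = -54.7412° be the start→goal bearing.
Normalize: d = |goal − start| / ρ = 73.553077/6.7 = 10.978071, α = (θ_start − ψ) mod 360° = 264.8412° = 4.622351 rad, β = (θ_goal − ψ) mod 360° = 328.7412° = 5.737617 rad.
Common terms: sin α = -0.995949, cos α = -0.089916, sin β = -0.518904, cos β = 0.854832, cos(α−β) = 0.439939, d² = 120.518049. Work in radians in the unit-radius frame; every candidate has L = ρ·(t + p + q).
LSL: p² = 2 + d² − 2cos(α−β) + 2d(sin α − sin β) = 111.164097; p = √p² = 10.543439; φ = atan2(cos β − cos α, d + sin α − sin β) = 0.089726 rad; t = (φ − α) mod 2π = 1.750560 rad, q = (β − φ) mod 2π = 5.647891 rad → L = 6.7·(1.750560 + 10.543439 + 5.647891) = 6.7·17.941889 = 120.210658 m
RSR: p² = 2 + d² − 2cos(α−β) + 2d(sin β − sin α) = 132.112243; p = √p² = 11.494009; φ = atan2(cos α − cos β, d − sin α + sin β) = -0.082288 rad; t = (α − φ) mod 2π = 4.704639 rad, q = (φ − β) mod 2π = 0.463281 rad → L = 6.7·(4.704639 + 11.494009 + 0.463281) = 6.7·16.661929 = 111.634924 m
LSR: p² = d² − 2 + 2cos(α−β) + 2d(sin α + sin β) = 86.137588; p = √p² = 9.281034; φ = atan2(−cos α − cos β, d + sin α + sin β) − atan2(−2, p) = 0.131592 rad; t = (φ − α) mod 2π = 1.792426 rad, q = (φ − β) mod 2π = 0.677161 rad → L = 6.7·(1.792426 + 9.281034 + 0.677161) = 6.7·11.750621 = 78.729160 m
RSL: p² = d² − 2 + 2cos(α−β) − 2d(sin α + sin β) = 152.658266; p = √p² = 12.355495; φ = atan2(cos α + cos β, d − sin α − sin β) − atan2(2, p) = -0.099328 rad; t = (α − φ) mod 2π = 4.721679 rad, q = (β − φ) mod 2π = 5.836944 rad → L = 6.7·(4.721679 + 12.355495 + 5.836944) = 6.7·22.914119 = 153.524597 m
RLR: c = (6 − d² + 2cos(α−β) + 2d(sin α − sin β))/8 = -15.514030, |c| > 1 → infeasible
LRL: c = (6 − d² + 2cos(α−β) − 2d(sin α − sin β))/8 = -12.895512, |c| > 1 → infeasible
Shortest: LSR with L = 78.729160 m ≈ 78.7292 m
Convert LSR to answer units (arcs ×180/π): t = 1.792426·180/π = 102.6985°, p = ρ·p = 6.7·9.281034 = 62.1829 m, q = 0.677161·180/π = 38.7985°, L = 78.7292 m.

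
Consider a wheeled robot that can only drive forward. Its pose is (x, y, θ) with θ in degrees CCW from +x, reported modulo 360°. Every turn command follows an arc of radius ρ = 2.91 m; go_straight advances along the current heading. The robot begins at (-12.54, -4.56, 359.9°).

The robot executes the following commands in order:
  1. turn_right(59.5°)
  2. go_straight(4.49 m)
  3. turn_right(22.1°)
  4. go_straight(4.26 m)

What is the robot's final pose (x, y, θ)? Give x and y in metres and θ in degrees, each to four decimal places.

(-6.7785, -15.1380, 278.3000°)

set_pose: (x, y, θ) = (-12.5400, -4.5600, 359.9000°), ρ = 2.91
turn_right(59.5°): centre at ρ to the right, rotate −59.5° → (-10.0352, -5.9974, 300.4000°)
go_straight(4.49): x += 4.49·cos θ, y += 4.49·sin θ → (-7.7631, -9.8701, 300.4000°)
turn_right(22.1°): centre at ρ to the right, rotate −22.1° → (-7.3935, -10.9226, 278.3000°)
go_straight(4.26): x += 4.26·cos θ, y += 4.26·sin θ → (-6.7785, -15.1380, 278.3000°)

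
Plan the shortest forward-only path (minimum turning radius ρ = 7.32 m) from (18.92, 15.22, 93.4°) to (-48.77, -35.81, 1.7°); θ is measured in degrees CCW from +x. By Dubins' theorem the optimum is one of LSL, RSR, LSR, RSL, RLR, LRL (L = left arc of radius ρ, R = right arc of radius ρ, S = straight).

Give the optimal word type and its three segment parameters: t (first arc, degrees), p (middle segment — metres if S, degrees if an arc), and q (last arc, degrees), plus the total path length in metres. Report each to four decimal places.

LSL: t = 122.1335°, p = 74.4677 m, q = 146.1665°, L = 108.7452 m

Let ψ = atan2(Δy, Δx) = atan2(-51.03, -67.69) = -142.9882° be the start→goal bearing.
Normalize: d = |goal − start| / ρ = 84.770260/7.32 = 11.580637, α = (θ_start − ψ) mod 360° = 236.3882° = 4.125752 rad, β = (θ_goal − ψ) mod 360° = 144.6882° = 2.525285 rad.
Common terms: sin α = -0.832807, cos α = -0.553564, sin β = 0.578026, cos β = -0.816018, cos(α−β) = -0.029666, d² = 134.111145. Work in radians in the unit-radius frame; every candidate has L = ρ·(t + p + q).
LSL: p² = 2 + d² − 2cos(α−β) + 2d(sin α − sin β) = 103.493786; p = √p² = 10.173190; φ = atan2(cos β − cos α, d + sin α − sin β) = -0.025802 rad; t = (φ − α) mod 2π = 2.131632 rad, q = (β − φ) mod 2π = 2.551086 rad → L = 7.32·(2.131632 + 10.173190 + 2.551086) = 7.32·14.855908 = 108.745246 m
RSR: p² = 2 + d² − 2cos(α−β) + 2d(sin β − sin α) = 168.847168; p = √p² = 12.994121; φ = atan2(cos α − cos β, d − sin α + sin β) = 0.020199 rad; t = (α − φ) mod 2π = 4.105552 rad, q = (φ − β) mod 2π = 3.778100 rad → L = 7.32·(4.105552 + 12.994121 + 3.778100) = 7.32·20.877773 = 152.825297 m
LSR: p² = d² − 2 + 2cos(α−β) + 2d(sin α + sin β) = 126.150767; p = √p² = 11.231686; φ = atan2(−cos α − cos β, d + sin α + sin β) − atan2(−2, p) = 0.296562 rad; t = (φ − α) mod 2π = 2.453995 rad, q = (φ − β) mod 2π = 4.054462 rad → L = 7.32·(2.453995 + 11.231686 + 4.054462) = 7.32·17.740143 = 129.857846 m
RSL: p² = d² − 2 + 2cos(α−β) − 2d(sin α + sin β) = 137.952858; p = √p² = 11.745333; φ = atan2(cos α + cos β, d − sin α − sin β) − atan2(2, p) = -0.283869 rad; t = (α − φ) mod 2π = 4.409621 rad, q = (β − φ) mod 2π = 2.809154 rad → L = 7.32·(4.409621 + 11.745333 + 2.809154) = 7.32·18.964108 = 138.817274 m
RLR: c = (6 − d² + 2cos(α−β) + 2d(sin α − sin β))/8 = -20.105896, |c| > 1 → infeasible
LRL: c = (6 − d² + 2cos(α−β) − 2d(sin α − sin β))/8 = -11.936723, |c| > 1 → infeasible
Shortest: LSL with L = 108.745246 m ≈ 108.7452 m
Convert LSL to answer units (arcs ×180/π): t = 2.131632·180/π = 122.1335°, p = ρ·p = 7.32·10.173190 = 74.4677 m, q = 2.551086·180/π = 146.1665°, L = 108.7452 m.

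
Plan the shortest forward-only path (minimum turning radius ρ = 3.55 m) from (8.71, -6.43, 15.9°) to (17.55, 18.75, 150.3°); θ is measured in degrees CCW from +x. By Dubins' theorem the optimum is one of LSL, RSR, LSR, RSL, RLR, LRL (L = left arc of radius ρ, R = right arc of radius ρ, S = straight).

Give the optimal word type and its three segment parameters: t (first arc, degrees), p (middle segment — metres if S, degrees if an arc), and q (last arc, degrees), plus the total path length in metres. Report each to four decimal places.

LSL: t = 50.7797°, p = 20.3442 m, q = 83.6203°, L = 28.6715 m

Let ψ = atan2(Δy, Δx) = atan2(25.18, 8.84) = 70.6552° be the start→goal bearing.
Normalize: d = |goal − start| / ρ = 26.686663/3.55 = 7.517370, α = (θ_start − ψ) mod 360° = 305.2448° = 5.327526 rad, β = (θ_goal − ψ) mod 360° = 79.6448° = 1.390063 rad.
Common terms: sin α = -0.816694, cos α = 0.577071, sin β = 0.983712, cos β = 0.179751, cos(α−β) = -0.699663, d² = 56.510851. Work in radians in the unit-radius frame; every candidate has L = ρ·(t + p + q).
LSL: p² = 2 + d² − 2cos(α−β) + 2d(sin α − sin β) = 32.841534; p = √p² = 5.730753; φ = atan2(cos β − cos α, d + sin α − sin β) = -0.069387 rad; t = (φ − α) mod 2π = 0.886272 rad, q = (β − φ) mod 2π = 1.459450 rad → L = 3.55·(0.886272 + 5.730753 + 1.459450) = 3.55·8.076476 = 28.671489 m
RSR: p² = 2 + d² − 2cos(α−β) + 2d(sin β − sin α) = 86.978822; p = √p² = 9.326244; φ = atan2(cos α − cos β, d − sin α + sin β) = 0.042615 rad; t = (α − φ) mod 2π = 5.284911 rad, q = (φ − β) mod 2π = 4.935737 rad → L = 3.55·(5.284911 + 9.326244 + 4.935737) = 3.55·19.546892 = 69.391466 m
LSR: p² = d² − 2 + 2cos(α−β) + 2d(sin α + sin β) = 55.622594; p = √p² = 7.458056; φ = atan2(−cos α − cos β, d + sin α + sin β) − atan2(−2, p) = 0.163830 rad; t = (φ − α) mod 2π = 1.119490 rad, q = (φ − β) mod 2π = 5.056952 rad → L = 3.55·(1.119490 + 7.458056 + 5.056952) = 3.55·13.634498 = 48.402467 m
RSL: p² = d² − 2 + 2cos(α−β) − 2d(sin α + sin β) = 50.600454; p = √p² = 7.113400; φ = atan2(cos α + cos β, d − sin α − sin β) − atan2(2, p) = -0.171481 rad; t = (α − φ) mod 2π = 5.499007 rad, q = (β − φ) mod 2π = 1.561545 rad → L = 3.55·(5.499007 + 7.113400 + 1.561545) = 3.55·14.173951 = 50.317528 m
RLR: c = (6 − d² + 2cos(α−β) + 2d(sin α − sin β))/8 = -9.872353, |c| > 1 → infeasible
LRL: c = (6 − d² + 2cos(α−β) − 2d(sin α − sin β))/8 = -3.105192, |c| > 1 → infeasible
Shortest: LSL with L = 28.671489 m ≈ 28.6715 m
Convert LSL to answer units (arcs ×180/π): t = 0.886272·180/π = 50.7797°, p = ρ·p = 3.55·5.730753 = 20.3442 m, q = 1.459450·180/π = 83.6203°, L = 28.6715 m.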